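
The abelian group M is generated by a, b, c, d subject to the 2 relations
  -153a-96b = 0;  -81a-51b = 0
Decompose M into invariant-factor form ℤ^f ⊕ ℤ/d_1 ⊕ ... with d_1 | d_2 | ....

rank_ℚ(R)=2; free=4−2=2
SNF(R) diag = [3, 9] → torsion [3, 9]

Answer: M ≅ ℤ^2 ⊕ ℤ/3 ⊕ ℤ/9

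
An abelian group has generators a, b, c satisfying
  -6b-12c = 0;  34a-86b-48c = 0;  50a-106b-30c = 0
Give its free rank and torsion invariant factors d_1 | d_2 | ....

Answer: M ≅ ℤ/2 ⊕ ℤ/6 ⊕ ℤ/6

Derivation:
rank_ℚ(R)=3; free=3−3=0
SNF(R) diag = [2, 6, 6] → torsion [2, 6, 6]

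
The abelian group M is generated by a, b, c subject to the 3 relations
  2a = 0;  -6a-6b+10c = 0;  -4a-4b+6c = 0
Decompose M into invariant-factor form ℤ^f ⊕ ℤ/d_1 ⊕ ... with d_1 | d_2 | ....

rank_ℚ(R)=3; free=3−3=0
SNF(R) diag = [2, 2, 2] → torsion [2, 2, 2]

Answer: M ≅ ℤ/2 ⊕ ℤ/2 ⊕ ℤ/2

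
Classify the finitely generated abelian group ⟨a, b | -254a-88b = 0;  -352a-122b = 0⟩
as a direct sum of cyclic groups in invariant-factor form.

Answer: M ≅ ℤ/2 ⊕ ℤ/6

Derivation:
rank_ℚ(R)=2; free=2−2=0
SNF(R) diag = [2, 6] → torsion [2, 6]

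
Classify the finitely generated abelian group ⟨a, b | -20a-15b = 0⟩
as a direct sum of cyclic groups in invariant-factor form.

Answer: M ≅ ℤ^1 ⊕ ℤ/5

Derivation:
rank_ℚ(R)=1; free=2−1=1
SNF(R) diag = [5] → torsion [5]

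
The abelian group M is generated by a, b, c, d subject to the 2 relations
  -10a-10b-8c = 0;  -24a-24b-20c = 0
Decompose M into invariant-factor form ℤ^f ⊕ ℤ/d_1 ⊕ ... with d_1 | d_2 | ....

rank_ℚ(R)=2; free=4−2=2
SNF(R) diag = [2, 4] → torsion [2, 4]

Answer: M ≅ ℤ^2 ⊕ ℤ/2 ⊕ ℤ/4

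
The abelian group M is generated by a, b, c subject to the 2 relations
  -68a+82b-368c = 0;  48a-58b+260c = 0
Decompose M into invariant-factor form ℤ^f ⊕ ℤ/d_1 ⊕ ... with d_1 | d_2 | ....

Answer: M ≅ ℤ^1 ⊕ ℤ/2 ⊕ ℤ/4

Derivation:
rank_ℚ(R)=2; free=3−2=1
SNF(R) diag = [2, 4] → torsion [2, 4]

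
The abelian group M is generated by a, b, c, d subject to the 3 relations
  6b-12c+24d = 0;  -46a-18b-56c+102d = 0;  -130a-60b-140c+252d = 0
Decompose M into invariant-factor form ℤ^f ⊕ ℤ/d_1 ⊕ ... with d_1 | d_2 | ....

rank_ℚ(R)=3; free=4−3=1
SNF(R) diag = [2, 6, 6] → torsion [2, 6, 6]

Answer: M ≅ ℤ^1 ⊕ ℤ/2 ⊕ ℤ/6 ⊕ ℤ/6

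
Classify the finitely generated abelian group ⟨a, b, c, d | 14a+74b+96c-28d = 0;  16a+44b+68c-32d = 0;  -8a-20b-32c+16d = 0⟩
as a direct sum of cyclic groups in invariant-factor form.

rank_ℚ(R)=3; free=4−3=1
SNF(R) diag = [2, 4, 4] → torsion [2, 4, 4]

Answer: M ≅ ℤ^1 ⊕ ℤ/2 ⊕ ℤ/4 ⊕ ℤ/4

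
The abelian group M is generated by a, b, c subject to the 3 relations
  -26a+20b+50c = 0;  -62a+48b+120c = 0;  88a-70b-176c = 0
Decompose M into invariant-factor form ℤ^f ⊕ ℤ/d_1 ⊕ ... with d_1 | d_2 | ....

Answer: M ≅ ℤ/2 ⊕ ℤ/2 ⊕ ℤ/2

Derivation:
rank_ℚ(R)=3; free=3−3=0
SNF(R) diag = [2, 2, 2] → torsion [2, 2, 2]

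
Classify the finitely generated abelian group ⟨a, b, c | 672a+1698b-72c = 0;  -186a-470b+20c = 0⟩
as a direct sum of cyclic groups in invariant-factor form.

Answer: M ≅ ℤ^1 ⊕ ℤ/2 ⊕ ℤ/6

Derivation:
rank_ℚ(R)=2; free=3−2=1
SNF(R) diag = [2, 6] → torsion [2, 6]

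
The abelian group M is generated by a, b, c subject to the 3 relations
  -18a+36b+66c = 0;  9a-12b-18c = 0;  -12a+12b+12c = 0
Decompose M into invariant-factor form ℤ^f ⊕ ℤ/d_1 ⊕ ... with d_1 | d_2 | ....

rank_ℚ(R)=3; free=3−3=0
SNF(R) diag = [3, 6, 12] → torsion [3, 6, 12]

Answer: M ≅ ℤ/3 ⊕ ℤ/6 ⊕ ℤ/12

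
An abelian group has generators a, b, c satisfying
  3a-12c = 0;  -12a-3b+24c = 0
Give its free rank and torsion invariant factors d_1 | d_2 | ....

rank_ℚ(R)=2; free=3−2=1
SNF(R) diag = [3, 3] → torsion [3, 3]

Answer: M ≅ ℤ^1 ⊕ ℤ/3 ⊕ ℤ/3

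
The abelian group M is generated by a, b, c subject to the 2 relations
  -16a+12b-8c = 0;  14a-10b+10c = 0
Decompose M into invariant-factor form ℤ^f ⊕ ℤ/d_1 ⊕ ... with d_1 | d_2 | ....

Answer: M ≅ ℤ^1 ⊕ ℤ/2 ⊕ ℤ/4

Derivation:
rank_ℚ(R)=2; free=3−2=1
SNF(R) diag = [2, 4] → torsion [2, 4]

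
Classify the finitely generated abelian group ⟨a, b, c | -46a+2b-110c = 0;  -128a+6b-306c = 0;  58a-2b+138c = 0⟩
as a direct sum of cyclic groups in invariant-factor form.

Answer: M ≅ ℤ/2 ⊕ ℤ/2 ⊕ ℤ/4

Derivation:
rank_ℚ(R)=3; free=3−3=0
SNF(R) diag = [2, 2, 4] → torsion [2, 2, 4]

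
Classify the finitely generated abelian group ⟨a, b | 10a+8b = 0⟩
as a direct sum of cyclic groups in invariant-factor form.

rank_ℚ(R)=1; free=2−1=1
SNF(R) diag = [2] → torsion [2]

Answer: M ≅ ℤ^1 ⊕ ℤ/2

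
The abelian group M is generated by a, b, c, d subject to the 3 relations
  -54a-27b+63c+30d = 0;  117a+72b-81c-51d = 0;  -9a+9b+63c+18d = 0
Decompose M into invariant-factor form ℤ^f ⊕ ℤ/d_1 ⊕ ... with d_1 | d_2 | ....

rank_ℚ(R)=3; free=4−3=1
SNF(R) diag = [3, 9, 27] → torsion [3, 9, 27]

Answer: M ≅ ℤ^1 ⊕ ℤ/3 ⊕ ℤ/9 ⊕ ℤ/27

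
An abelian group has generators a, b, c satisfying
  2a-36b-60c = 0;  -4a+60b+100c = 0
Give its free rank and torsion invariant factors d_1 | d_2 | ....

Answer: M ≅ ℤ^1 ⊕ ℤ/2 ⊕ ℤ/4

Derivation:
rank_ℚ(R)=2; free=3−2=1
SNF(R) diag = [2, 4] → torsion [2, 4]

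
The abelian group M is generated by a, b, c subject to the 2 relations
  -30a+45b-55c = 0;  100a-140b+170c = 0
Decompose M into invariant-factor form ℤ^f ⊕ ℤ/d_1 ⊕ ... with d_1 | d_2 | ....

rank_ℚ(R)=2; free=3−2=1
SNF(R) diag = [5, 10] → torsion [5, 10]

Answer: M ≅ ℤ^1 ⊕ ℤ/5 ⊕ ℤ/10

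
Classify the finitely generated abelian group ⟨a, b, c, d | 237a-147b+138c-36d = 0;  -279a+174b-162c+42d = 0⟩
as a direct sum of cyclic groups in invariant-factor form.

rank_ℚ(R)=2; free=4−2=2
SNF(R) diag = [3, 3] → torsion [3, 3]

Answer: M ≅ ℤ^2 ⊕ ℤ/3 ⊕ ℤ/3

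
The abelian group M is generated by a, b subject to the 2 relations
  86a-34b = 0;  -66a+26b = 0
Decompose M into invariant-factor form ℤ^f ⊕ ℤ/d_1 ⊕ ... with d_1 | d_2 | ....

Answer: M ≅ ℤ/2 ⊕ ℤ/4

Derivation:
rank_ℚ(R)=2; free=2−2=0
SNF(R) diag = [2, 4] → torsion [2, 4]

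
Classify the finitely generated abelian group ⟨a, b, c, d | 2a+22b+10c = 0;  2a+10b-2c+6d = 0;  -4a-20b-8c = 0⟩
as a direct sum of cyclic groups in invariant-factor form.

Answer: M ≅ ℤ^1 ⊕ ℤ/2 ⊕ ℤ/6 ⊕ ℤ/12

Derivation:
rank_ℚ(R)=3; free=4−3=1
SNF(R) diag = [2, 6, 12] → torsion [2, 6, 12]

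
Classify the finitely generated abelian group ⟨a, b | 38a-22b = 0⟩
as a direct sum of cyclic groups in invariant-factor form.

Answer: M ≅ ℤ^1 ⊕ ℤ/2

Derivation:
rank_ℚ(R)=1; free=2−1=1
SNF(R) diag = [2] → torsion [2]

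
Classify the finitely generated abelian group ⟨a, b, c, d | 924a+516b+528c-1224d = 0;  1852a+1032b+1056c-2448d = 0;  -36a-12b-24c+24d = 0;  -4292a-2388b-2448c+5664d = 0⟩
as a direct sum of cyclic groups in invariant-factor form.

Answer: M ≅ ℤ/4 ⊕ ℤ/12 ⊕ ℤ/24 ⊕ ℤ/24

Derivation:
rank_ℚ(R)=4; free=4−4=0
SNF(R) diag = [4, 12, 24, 24] → torsion [4, 12, 24, 24]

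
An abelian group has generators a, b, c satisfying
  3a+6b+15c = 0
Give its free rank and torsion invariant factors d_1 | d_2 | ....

rank_ℚ(R)=1; free=3−1=2
SNF(R) diag = [3] → torsion [3]

Answer: M ≅ ℤ^2 ⊕ ℤ/3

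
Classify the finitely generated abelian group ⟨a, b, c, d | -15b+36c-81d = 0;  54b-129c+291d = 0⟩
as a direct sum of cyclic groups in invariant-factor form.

Answer: M ≅ ℤ^2 ⊕ ℤ/3 ⊕ ℤ/3

Derivation:
rank_ℚ(R)=2; free=4−2=2
SNF(R) diag = [3, 3] → torsion [3, 3]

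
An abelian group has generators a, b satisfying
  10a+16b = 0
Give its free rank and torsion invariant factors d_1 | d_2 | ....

Answer: M ≅ ℤ^1 ⊕ ℤ/2

Derivation:
rank_ℚ(R)=1; free=2−1=1
SNF(R) diag = [2] → torsion [2]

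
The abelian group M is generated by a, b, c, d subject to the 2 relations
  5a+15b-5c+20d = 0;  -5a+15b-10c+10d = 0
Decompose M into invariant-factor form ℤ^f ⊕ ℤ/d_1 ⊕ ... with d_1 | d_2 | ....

Answer: M ≅ ℤ^2 ⊕ ℤ/5 ⊕ ℤ/15

Derivation:
rank_ℚ(R)=2; free=4−2=2
SNF(R) diag = [5, 15] → torsion [5, 15]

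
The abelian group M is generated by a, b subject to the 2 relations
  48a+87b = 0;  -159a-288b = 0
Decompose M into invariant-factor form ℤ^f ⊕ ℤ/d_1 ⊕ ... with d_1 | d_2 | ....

Answer: M ≅ ℤ/3 ⊕ ℤ/3

Derivation:
rank_ℚ(R)=2; free=2−2=0
SNF(R) diag = [3, 3] → torsion [3, 3]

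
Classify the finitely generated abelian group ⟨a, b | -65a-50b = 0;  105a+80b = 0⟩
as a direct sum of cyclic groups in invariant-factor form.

Answer: M ≅ ℤ/5 ⊕ ℤ/10

Derivation:
rank_ℚ(R)=2; free=2−2=0
SNF(R) diag = [5, 10] → torsion [5, 10]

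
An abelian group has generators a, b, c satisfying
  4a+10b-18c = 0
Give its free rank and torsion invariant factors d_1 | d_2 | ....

Answer: M ≅ ℤ^2 ⊕ ℤ/2

Derivation:
rank_ℚ(R)=1; free=3−1=2
SNF(R) diag = [2] → torsion [2]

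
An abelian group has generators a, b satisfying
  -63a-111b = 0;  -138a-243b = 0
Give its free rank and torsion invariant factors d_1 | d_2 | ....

rank_ℚ(R)=2; free=2−2=0
SNF(R) diag = [3, 3] → torsion [3, 3]

Answer: M ≅ ℤ/3 ⊕ ℤ/3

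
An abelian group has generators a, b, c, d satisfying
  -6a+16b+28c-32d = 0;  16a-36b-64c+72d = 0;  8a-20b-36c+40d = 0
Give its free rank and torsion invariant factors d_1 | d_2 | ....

rank_ℚ(R)=3; free=4−3=1
SNF(R) diag = [2, 4, 4] → torsion [2, 4, 4]

Answer: M ≅ ℤ^1 ⊕ ℤ/2 ⊕ ℤ/4 ⊕ ℤ/4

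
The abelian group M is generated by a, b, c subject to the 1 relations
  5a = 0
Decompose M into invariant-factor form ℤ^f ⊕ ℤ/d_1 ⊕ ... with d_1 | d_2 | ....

Answer: M ≅ ℤ^2 ⊕ ℤ/5

Derivation:
rank_ℚ(R)=1; free=3−1=2
SNF(R) diag = [5] → torsion [5]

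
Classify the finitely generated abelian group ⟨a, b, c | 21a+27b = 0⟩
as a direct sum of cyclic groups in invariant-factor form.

Answer: M ≅ ℤ^2 ⊕ ℤ/3

Derivation:
rank_ℚ(R)=1; free=3−1=2
SNF(R) diag = [3] → torsion [3]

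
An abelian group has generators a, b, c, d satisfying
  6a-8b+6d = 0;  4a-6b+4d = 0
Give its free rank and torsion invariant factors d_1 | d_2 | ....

Answer: M ≅ ℤ^2 ⊕ ℤ/2 ⊕ ℤ/2

Derivation:
rank_ℚ(R)=2; free=4−2=2
SNF(R) diag = [2, 2] → torsion [2, 2]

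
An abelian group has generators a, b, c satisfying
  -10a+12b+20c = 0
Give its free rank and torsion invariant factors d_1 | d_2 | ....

rank_ℚ(R)=1; free=3−1=2
SNF(R) diag = [2] → torsion [2]

Answer: M ≅ ℤ^2 ⊕ ℤ/2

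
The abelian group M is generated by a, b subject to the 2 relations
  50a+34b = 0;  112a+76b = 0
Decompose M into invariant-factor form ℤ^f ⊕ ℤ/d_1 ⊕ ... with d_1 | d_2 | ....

Answer: M ≅ ℤ/2 ⊕ ℤ/4

Derivation:
rank_ℚ(R)=2; free=2−2=0
SNF(R) diag = [2, 4] → torsion [2, 4]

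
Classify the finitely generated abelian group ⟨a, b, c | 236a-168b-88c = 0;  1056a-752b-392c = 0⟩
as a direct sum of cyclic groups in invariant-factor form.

Answer: M ≅ ℤ^1 ⊕ ℤ/4 ⊕ ℤ/8

Derivation:
rank_ℚ(R)=2; free=3−2=1
SNF(R) diag = [4, 8] → torsion [4, 8]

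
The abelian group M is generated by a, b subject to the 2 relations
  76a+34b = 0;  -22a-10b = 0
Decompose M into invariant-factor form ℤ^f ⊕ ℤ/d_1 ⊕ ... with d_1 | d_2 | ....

rank_ℚ(R)=2; free=2−2=0
SNF(R) diag = [2, 6] → torsion [2, 6]

Answer: M ≅ ℤ/2 ⊕ ℤ/6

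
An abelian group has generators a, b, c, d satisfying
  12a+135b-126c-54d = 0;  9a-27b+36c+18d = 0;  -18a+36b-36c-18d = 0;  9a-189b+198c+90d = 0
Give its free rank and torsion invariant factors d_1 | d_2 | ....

rank_ℚ(R)=4; free=4−4=0
SNF(R) diag = [3, 9, 18, 18] → torsion [3, 9, 18, 18]

Answer: M ≅ ℤ/3 ⊕ ℤ/9 ⊕ ℤ/18 ⊕ ℤ/18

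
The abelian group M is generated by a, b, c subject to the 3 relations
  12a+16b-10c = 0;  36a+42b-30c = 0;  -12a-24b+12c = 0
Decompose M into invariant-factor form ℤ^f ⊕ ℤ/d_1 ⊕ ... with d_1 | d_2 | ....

Answer: M ≅ ℤ/2 ⊕ ℤ/6 ⊕ ℤ/12

Derivation:
rank_ℚ(R)=3; free=3−3=0
SNF(R) diag = [2, 6, 12] → torsion [2, 6, 12]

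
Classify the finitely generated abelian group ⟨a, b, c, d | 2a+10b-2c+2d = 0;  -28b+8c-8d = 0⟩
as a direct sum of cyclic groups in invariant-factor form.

Answer: M ≅ ℤ^2 ⊕ ℤ/2 ⊕ ℤ/4

Derivation:
rank_ℚ(R)=2; free=4−2=2
SNF(R) diag = [2, 4] → torsion [2, 4]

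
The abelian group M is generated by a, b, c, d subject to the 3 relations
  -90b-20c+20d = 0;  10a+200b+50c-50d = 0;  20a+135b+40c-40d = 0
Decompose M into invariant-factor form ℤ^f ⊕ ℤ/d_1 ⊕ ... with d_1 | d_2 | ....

rank_ℚ(R)=3; free=4−3=1
SNF(R) diag = [5, 10, 20] → torsion [5, 10, 20]

Answer: M ≅ ℤ^1 ⊕ ℤ/5 ⊕ ℤ/10 ⊕ ℤ/20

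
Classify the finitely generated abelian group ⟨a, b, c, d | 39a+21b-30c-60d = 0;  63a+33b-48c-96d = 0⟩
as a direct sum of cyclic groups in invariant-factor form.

rank_ℚ(R)=2; free=4−2=2
SNF(R) diag = [3, 6] → torsion [3, 6]

Answer: M ≅ ℤ^2 ⊕ ℤ/3 ⊕ ℤ/6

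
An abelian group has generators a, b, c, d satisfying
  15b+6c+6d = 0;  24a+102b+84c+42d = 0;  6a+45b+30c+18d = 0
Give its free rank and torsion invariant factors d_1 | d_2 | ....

rank_ℚ(R)=3; free=4−3=1
SNF(R) diag = [3, 6, 6] → torsion [3, 6, 6]

Answer: M ≅ ℤ^1 ⊕ ℤ/3 ⊕ ℤ/6 ⊕ ℤ/6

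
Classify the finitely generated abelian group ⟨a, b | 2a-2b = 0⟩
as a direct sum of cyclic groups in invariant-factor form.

Answer: M ≅ ℤ^1 ⊕ ℤ/2

Derivation:
rank_ℚ(R)=1; free=2−1=1
SNF(R) diag = [2] → torsion [2]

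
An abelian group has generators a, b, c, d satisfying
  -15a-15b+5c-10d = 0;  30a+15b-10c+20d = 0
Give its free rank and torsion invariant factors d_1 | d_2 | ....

rank_ℚ(R)=2; free=4−2=2
SNF(R) diag = [5, 15] → torsion [5, 15]

Answer: M ≅ ℤ^2 ⊕ ℤ/5 ⊕ ℤ/15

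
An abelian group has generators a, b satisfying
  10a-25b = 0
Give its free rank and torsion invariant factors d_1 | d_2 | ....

rank_ℚ(R)=1; free=2−1=1
SNF(R) diag = [5] → torsion [5]

Answer: M ≅ ℤ^1 ⊕ ℤ/5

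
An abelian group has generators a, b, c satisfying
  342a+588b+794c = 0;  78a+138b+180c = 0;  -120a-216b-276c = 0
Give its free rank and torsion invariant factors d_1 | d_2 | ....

Answer: M ≅ ℤ/2 ⊕ ℤ/6 ⊕ ℤ/12

Derivation:
rank_ℚ(R)=3; free=3−3=0
SNF(R) diag = [2, 6, 12] → torsion [2, 6, 12]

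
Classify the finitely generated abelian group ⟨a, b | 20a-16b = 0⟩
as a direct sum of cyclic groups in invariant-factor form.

Answer: M ≅ ℤ^1 ⊕ ℤ/4

Derivation:
rank_ℚ(R)=1; free=2−1=1
SNF(R) diag = [4] → torsion [4]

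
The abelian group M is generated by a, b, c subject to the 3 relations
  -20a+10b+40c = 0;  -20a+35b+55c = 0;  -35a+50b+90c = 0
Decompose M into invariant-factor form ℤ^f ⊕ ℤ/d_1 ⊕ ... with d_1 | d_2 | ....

rank_ℚ(R)=3; free=3−3=0
SNF(R) diag = [5, 5, 10] → torsion [5, 5, 10]

Answer: M ≅ ℤ/5 ⊕ ℤ/5 ⊕ ℤ/10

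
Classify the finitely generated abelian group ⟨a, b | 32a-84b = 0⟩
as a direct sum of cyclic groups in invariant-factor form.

Answer: M ≅ ℤ^1 ⊕ ℤ/4

Derivation:
rank_ℚ(R)=1; free=2−1=1
SNF(R) diag = [4] → torsion [4]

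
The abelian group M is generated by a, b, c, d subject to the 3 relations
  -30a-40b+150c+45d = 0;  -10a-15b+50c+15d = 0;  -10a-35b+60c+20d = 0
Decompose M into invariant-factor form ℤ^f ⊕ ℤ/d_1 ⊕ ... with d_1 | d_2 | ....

Answer: M ≅ ℤ^1 ⊕ ℤ/5 ⊕ ℤ/5 ⊕ ℤ/10

Derivation:
rank_ℚ(R)=3; free=4−3=1
SNF(R) diag = [5, 5, 10] → torsion [5, 5, 10]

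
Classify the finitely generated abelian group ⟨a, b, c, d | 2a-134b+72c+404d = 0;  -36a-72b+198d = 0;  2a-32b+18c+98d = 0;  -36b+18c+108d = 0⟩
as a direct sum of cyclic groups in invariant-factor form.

rank_ℚ(R)=4; free=4−4=0
SNF(R) diag = [2, 6, 18, 18] → torsion [2, 6, 18, 18]

Answer: M ≅ ℤ/2 ⊕ ℤ/6 ⊕ ℤ/18 ⊕ ℤ/18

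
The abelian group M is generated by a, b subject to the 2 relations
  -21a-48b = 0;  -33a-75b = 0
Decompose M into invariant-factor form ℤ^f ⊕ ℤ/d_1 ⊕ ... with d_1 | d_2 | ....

Answer: M ≅ ℤ/3 ⊕ ℤ/3

Derivation:
rank_ℚ(R)=2; free=2−2=0
SNF(R) diag = [3, 3] → torsion [3, 3]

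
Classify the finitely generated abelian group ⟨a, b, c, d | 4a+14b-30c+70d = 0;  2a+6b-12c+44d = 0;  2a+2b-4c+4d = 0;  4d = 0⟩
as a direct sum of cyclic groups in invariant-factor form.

rank_ℚ(R)=4; free=4−4=0
SNF(R) diag = [2, 2, 4, 4] → torsion [2, 2, 4, 4]

Answer: M ≅ ℤ/2 ⊕ ℤ/2 ⊕ ℤ/4 ⊕ ℤ/4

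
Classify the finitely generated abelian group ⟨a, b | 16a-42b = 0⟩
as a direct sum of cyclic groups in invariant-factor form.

rank_ℚ(R)=1; free=2−1=1
SNF(R) diag = [2] → torsion [2]

Answer: M ≅ ℤ^1 ⊕ ℤ/2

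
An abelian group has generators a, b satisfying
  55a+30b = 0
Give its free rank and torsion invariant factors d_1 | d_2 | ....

rank_ℚ(R)=1; free=2−1=1
SNF(R) diag = [5] → torsion [5]

Answer: M ≅ ℤ^1 ⊕ ℤ/5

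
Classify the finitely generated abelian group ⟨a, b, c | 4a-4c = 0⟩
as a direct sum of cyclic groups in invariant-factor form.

Answer: M ≅ ℤ^2 ⊕ ℤ/4

Derivation:
rank_ℚ(R)=1; free=3−1=2
SNF(R) diag = [4] → torsion [4]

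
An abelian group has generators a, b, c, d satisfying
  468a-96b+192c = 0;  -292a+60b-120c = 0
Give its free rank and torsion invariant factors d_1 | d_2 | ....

rank_ℚ(R)=2; free=4−2=2
SNF(R) diag = [4, 12] → torsion [4, 12]

Answer: M ≅ ℤ^2 ⊕ ℤ/4 ⊕ ℤ/12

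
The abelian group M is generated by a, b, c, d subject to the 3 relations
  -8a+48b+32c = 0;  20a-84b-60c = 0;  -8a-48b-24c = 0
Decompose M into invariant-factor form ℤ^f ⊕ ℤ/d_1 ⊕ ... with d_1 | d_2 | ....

Answer: M ≅ ℤ^1 ⊕ ℤ/4 ⊕ ℤ/8 ⊕ ℤ/24

Derivation:
rank_ℚ(R)=3; free=4−3=1
SNF(R) diag = [4, 8, 24] → torsion [4, 8, 24]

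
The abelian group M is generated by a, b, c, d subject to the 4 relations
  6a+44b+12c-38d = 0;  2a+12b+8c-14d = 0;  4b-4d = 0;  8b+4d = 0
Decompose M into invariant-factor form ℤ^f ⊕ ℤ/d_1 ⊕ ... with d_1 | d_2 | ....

rank_ℚ(R)=4; free=4−4=0
SNF(R) diag = [2, 4, 12, 12] → torsion [2, 4, 12, 12]

Answer: M ≅ ℤ/2 ⊕ ℤ/4 ⊕ ℤ/12 ⊕ ℤ/12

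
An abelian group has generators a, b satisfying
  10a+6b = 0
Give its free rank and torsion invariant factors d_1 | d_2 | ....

rank_ℚ(R)=1; free=2−1=1
SNF(R) diag = [2] → torsion [2]

Answer: M ≅ ℤ^1 ⊕ ℤ/2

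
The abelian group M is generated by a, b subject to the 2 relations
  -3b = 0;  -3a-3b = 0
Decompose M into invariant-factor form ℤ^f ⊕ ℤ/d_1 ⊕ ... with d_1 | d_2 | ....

rank_ℚ(R)=2; free=2−2=0
SNF(R) diag = [3, 3] → torsion [3, 3]

Answer: M ≅ ℤ/3 ⊕ ℤ/3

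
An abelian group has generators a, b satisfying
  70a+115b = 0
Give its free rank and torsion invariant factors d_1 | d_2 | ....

Answer: M ≅ ℤ^1 ⊕ ℤ/5

Derivation:
rank_ℚ(R)=1; free=2−1=1
SNF(R) diag = [5] → torsion [5]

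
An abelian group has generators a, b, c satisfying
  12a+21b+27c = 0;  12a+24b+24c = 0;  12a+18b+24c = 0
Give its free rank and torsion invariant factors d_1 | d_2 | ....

Answer: M ≅ ℤ/3 ⊕ ℤ/6 ⊕ ℤ/12

Derivation:
rank_ℚ(R)=3; free=3−3=0
SNF(R) diag = [3, 6, 12] → torsion [3, 6, 12]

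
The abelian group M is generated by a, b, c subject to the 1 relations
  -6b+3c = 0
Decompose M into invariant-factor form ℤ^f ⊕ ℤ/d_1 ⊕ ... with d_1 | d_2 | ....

Answer: M ≅ ℤ^2 ⊕ ℤ/3

Derivation:
rank_ℚ(R)=1; free=3−1=2
SNF(R) diag = [3] → torsion [3]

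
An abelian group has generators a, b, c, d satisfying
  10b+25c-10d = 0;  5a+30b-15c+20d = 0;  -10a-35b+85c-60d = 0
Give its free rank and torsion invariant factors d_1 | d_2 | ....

Answer: M ≅ ℤ^1 ⊕ ℤ/5 ⊕ ℤ/5 ⊕ ℤ/5

Derivation:
rank_ℚ(R)=3; free=4−3=1
SNF(R) diag = [5, 5, 5] → torsion [5, 5, 5]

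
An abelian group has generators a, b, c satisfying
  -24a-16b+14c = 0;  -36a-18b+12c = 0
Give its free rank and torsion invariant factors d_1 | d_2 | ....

Answer: M ≅ ℤ^1 ⊕ ℤ/2 ⊕ ℤ/6

Derivation:
rank_ℚ(R)=2; free=3−2=1
SNF(R) diag = [2, 6] → torsion [2, 6]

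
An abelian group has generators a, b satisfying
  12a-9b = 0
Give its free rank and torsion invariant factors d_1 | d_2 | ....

rank_ℚ(R)=1; free=2−1=1
SNF(R) diag = [3] → torsion [3]

Answer: M ≅ ℤ^1 ⊕ ℤ/3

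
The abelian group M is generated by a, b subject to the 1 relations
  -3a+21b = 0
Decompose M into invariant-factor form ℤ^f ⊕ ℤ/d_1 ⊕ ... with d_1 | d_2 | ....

Answer: M ≅ ℤ^1 ⊕ ℤ/3

Derivation:
rank_ℚ(R)=1; free=2−1=1
SNF(R) diag = [3] → torsion [3]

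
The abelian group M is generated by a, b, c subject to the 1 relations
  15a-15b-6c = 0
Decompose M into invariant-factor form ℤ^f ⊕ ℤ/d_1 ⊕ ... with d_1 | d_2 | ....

Answer: M ≅ ℤ^2 ⊕ ℤ/3

Derivation:
rank_ℚ(R)=1; free=3−1=2
SNF(R) diag = [3] → torsion [3]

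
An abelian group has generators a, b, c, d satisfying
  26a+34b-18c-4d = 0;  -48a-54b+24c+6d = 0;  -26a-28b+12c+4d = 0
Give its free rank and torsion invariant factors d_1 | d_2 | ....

Answer: M ≅ ℤ^1 ⊕ ℤ/2 ⊕ ℤ/6 ⊕ ℤ/6

Derivation:
rank_ℚ(R)=3; free=4−3=1
SNF(R) diag = [2, 6, 6] → torsion [2, 6, 6]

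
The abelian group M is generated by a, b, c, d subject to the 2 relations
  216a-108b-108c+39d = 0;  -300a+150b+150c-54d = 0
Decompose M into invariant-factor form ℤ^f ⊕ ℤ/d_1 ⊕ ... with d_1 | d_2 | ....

rank_ℚ(R)=2; free=4−2=2
SNF(R) diag = [3, 6] → torsion [3, 6]

Answer: M ≅ ℤ^2 ⊕ ℤ/3 ⊕ ℤ/6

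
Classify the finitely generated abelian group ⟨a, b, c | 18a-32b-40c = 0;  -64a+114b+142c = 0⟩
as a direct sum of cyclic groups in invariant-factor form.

Answer: M ≅ ℤ^1 ⊕ ℤ/2 ⊕ ℤ/2

Derivation:
rank_ℚ(R)=2; free=3−2=1
SNF(R) diag = [2, 2] → torsion [2, 2]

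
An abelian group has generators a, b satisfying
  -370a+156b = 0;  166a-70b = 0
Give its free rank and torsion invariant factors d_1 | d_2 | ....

rank_ℚ(R)=2; free=2−2=0
SNF(R) diag = [2, 2] → torsion [2, 2]

Answer: M ≅ ℤ/2 ⊕ ℤ/2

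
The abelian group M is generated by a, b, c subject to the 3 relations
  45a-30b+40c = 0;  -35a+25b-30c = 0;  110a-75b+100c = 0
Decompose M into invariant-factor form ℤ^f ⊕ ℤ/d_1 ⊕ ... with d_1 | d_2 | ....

Answer: M ≅ ℤ/5 ⊕ ℤ/5 ⊕ ℤ/10

Derivation:
rank_ℚ(R)=3; free=3−3=0
SNF(R) diag = [5, 5, 10] → torsion [5, 5, 10]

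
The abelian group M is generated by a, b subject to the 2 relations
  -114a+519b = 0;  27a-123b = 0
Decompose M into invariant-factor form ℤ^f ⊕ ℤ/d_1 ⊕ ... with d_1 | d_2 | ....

Answer: M ≅ ℤ/3 ⊕ ℤ/3

Derivation:
rank_ℚ(R)=2; free=2−2=0
SNF(R) diag = [3, 3] → torsion [3, 3]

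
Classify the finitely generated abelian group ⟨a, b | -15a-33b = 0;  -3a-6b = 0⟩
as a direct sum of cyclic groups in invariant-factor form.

Answer: M ≅ ℤ/3 ⊕ ℤ/3

Derivation:
rank_ℚ(R)=2; free=2−2=0
SNF(R) diag = [3, 3] → torsion [3, 3]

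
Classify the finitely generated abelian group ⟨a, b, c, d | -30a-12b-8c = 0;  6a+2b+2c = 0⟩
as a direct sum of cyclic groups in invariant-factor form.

Answer: M ≅ ℤ^2 ⊕ ℤ/2 ⊕ ℤ/2

Derivation:
rank_ℚ(R)=2; free=4−2=2
SNF(R) diag = [2, 2] → torsion [2, 2]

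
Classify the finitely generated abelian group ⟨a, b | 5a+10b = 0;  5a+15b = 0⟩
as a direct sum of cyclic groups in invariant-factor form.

Answer: M ≅ ℤ/5 ⊕ ℤ/5

Derivation:
rank_ℚ(R)=2; free=2−2=0
SNF(R) diag = [5, 5] → torsion [5, 5]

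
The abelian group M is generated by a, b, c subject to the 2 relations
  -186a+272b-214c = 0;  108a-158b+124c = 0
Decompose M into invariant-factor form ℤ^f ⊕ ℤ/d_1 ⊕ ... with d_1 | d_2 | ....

rank_ℚ(R)=2; free=3−2=1
SNF(R) diag = [2, 6] → torsion [2, 6]

Answer: M ≅ ℤ^1 ⊕ ℤ/2 ⊕ ℤ/6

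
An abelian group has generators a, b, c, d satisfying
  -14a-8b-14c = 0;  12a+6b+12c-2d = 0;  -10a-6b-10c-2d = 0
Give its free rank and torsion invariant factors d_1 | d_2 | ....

Answer: M ≅ ℤ^1 ⊕ ℤ/2 ⊕ ℤ/2 ⊕ ℤ/4

Derivation:
rank_ℚ(R)=3; free=4−3=1
SNF(R) diag = [2, 2, 4] → torsion [2, 2, 4]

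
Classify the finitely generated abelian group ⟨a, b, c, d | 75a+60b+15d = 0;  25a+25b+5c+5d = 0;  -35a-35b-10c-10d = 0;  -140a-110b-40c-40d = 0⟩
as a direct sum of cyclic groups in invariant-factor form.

Answer: M ≅ ℤ/5 ⊕ ℤ/15 ⊕ ℤ/15 ⊕ ℤ/30

Derivation:
rank_ℚ(R)=4; free=4−4=0
SNF(R) diag = [5, 15, 15, 30] → torsion [5, 15, 15, 30]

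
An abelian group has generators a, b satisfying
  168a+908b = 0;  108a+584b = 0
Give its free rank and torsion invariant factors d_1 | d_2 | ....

Answer: M ≅ ℤ/4 ⊕ ℤ/12

Derivation:
rank_ℚ(R)=2; free=2−2=0
SNF(R) diag = [4, 12] → torsion [4, 12]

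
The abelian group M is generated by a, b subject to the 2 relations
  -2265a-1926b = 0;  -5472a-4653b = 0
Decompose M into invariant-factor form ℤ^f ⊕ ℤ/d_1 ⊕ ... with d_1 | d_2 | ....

Answer: M ≅ ℤ/3 ⊕ ℤ/9

Derivation:
rank_ℚ(R)=2; free=2−2=0
SNF(R) diag = [3, 9] → torsion [3, 9]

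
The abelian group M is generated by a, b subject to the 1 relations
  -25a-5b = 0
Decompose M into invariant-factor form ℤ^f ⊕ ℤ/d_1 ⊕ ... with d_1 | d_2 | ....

Answer: M ≅ ℤ^1 ⊕ ℤ/5

Derivation:
rank_ℚ(R)=1; free=2−1=1
SNF(R) diag = [5] → torsion [5]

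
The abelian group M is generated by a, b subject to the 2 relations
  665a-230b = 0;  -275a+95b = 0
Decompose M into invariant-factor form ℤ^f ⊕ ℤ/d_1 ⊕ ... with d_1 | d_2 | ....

rank_ℚ(R)=2; free=2−2=0
SNF(R) diag = [5, 15] → torsion [5, 15]

Answer: M ≅ ℤ/5 ⊕ ℤ/15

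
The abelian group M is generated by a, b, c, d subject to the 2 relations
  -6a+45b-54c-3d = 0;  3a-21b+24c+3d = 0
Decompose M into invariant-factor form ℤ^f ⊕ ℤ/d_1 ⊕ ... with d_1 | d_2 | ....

rank_ℚ(R)=2; free=4−2=2
SNF(R) diag = [3, 3] → torsion [3, 3]

Answer: M ≅ ℤ^2 ⊕ ℤ/3 ⊕ ℤ/3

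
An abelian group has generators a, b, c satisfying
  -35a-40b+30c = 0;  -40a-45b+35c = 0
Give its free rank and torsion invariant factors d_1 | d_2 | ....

rank_ℚ(R)=2; free=3−2=1
SNF(R) diag = [5, 5] → torsion [5, 5]

Answer: M ≅ ℤ^1 ⊕ ℤ/5 ⊕ ℤ/5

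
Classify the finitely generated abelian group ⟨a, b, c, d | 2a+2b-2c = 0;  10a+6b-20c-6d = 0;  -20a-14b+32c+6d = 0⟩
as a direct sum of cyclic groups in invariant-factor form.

rank_ℚ(R)=3; free=4−3=1
SNF(R) diag = [2, 2, 6] → torsion [2, 2, 6]

Answer: M ≅ ℤ^1 ⊕ ℤ/2 ⊕ ℤ/2 ⊕ ℤ/6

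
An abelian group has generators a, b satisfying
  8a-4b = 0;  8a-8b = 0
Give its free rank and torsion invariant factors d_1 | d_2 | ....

Answer: M ≅ ℤ/4 ⊕ ℤ/8

Derivation:
rank_ℚ(R)=2; free=2−2=0
SNF(R) diag = [4, 8] → torsion [4, 8]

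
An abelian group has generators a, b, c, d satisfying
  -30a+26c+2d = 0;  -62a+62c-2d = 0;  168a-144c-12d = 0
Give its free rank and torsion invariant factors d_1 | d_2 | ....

Answer: M ≅ ℤ^1 ⊕ ℤ/2 ⊕ ℤ/4 ⊕ ℤ/12

Derivation:
rank_ℚ(R)=3; free=4−3=1
SNF(R) diag = [2, 4, 12] → torsion [2, 4, 12]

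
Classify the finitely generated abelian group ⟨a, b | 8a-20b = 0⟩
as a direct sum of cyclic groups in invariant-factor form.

rank_ℚ(R)=1; free=2−1=1
SNF(R) diag = [4] → torsion [4]

Answer: M ≅ ℤ^1 ⊕ ℤ/4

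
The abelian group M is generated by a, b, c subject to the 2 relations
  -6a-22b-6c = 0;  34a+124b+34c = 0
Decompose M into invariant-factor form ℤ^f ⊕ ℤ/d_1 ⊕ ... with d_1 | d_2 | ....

rank_ℚ(R)=2; free=3−2=1
SNF(R) diag = [2, 2] → torsion [2, 2]

Answer: M ≅ ℤ^1 ⊕ ℤ/2 ⊕ ℤ/2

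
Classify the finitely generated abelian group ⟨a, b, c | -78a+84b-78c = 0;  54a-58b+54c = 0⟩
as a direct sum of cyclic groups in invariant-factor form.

Answer: M ≅ ℤ^1 ⊕ ℤ/2 ⊕ ℤ/6

Derivation:
rank_ℚ(R)=2; free=3−2=1
SNF(R) diag = [2, 6] → torsion [2, 6]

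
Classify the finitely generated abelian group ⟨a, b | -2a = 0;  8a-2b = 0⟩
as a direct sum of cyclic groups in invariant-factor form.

Answer: M ≅ ℤ/2 ⊕ ℤ/2

Derivation:
rank_ℚ(R)=2; free=2−2=0
SNF(R) diag = [2, 2] → torsion [2, 2]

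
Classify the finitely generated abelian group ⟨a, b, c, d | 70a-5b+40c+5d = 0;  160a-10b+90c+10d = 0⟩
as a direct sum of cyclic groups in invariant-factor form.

Answer: M ≅ ℤ^2 ⊕ ℤ/5 ⊕ ℤ/10

Derivation:
rank_ℚ(R)=2; free=4−2=2
SNF(R) diag = [5, 10] → torsion [5, 10]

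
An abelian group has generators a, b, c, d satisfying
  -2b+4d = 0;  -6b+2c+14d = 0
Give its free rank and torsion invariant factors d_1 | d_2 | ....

Answer: M ≅ ℤ^2 ⊕ ℤ/2 ⊕ ℤ/2

Derivation:
rank_ℚ(R)=2; free=4−2=2
SNF(R) diag = [2, 2] → torsion [2, 2]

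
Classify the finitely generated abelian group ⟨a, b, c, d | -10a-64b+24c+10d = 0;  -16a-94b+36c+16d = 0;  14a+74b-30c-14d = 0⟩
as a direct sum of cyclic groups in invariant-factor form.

rank_ℚ(R)=3; free=4−3=1
SNF(R) diag = [2, 6, 6] → torsion [2, 6, 6]

Answer: M ≅ ℤ^1 ⊕ ℤ/2 ⊕ ℤ/6 ⊕ ℤ/6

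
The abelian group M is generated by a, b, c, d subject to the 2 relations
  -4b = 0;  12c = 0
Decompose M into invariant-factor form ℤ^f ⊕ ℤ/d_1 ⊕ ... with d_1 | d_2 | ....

rank_ℚ(R)=2; free=4−2=2
SNF(R) diag = [4, 12] → torsion [4, 12]

Answer: M ≅ ℤ^2 ⊕ ℤ/4 ⊕ ℤ/12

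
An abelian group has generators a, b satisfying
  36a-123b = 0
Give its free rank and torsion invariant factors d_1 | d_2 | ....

rank_ℚ(R)=1; free=2−1=1
SNF(R) diag = [3] → torsion [3]

Answer: M ≅ ℤ^1 ⊕ ℤ/3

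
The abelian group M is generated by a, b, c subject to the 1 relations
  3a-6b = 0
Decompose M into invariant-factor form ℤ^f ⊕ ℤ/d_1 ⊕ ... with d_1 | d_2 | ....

Answer: M ≅ ℤ^2 ⊕ ℤ/3

Derivation:
rank_ℚ(R)=1; free=3−1=2
SNF(R) diag = [3] → torsion [3]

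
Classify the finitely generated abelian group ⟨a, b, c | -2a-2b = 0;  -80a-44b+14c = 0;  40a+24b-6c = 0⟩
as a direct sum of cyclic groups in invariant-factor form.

rank_ℚ(R)=3; free=3−3=0
SNF(R) diag = [2, 2, 4] → torsion [2, 2, 4]

Answer: M ≅ ℤ/2 ⊕ ℤ/2 ⊕ ℤ/4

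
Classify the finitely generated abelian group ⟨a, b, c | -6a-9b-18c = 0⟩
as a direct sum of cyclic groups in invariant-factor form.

rank_ℚ(R)=1; free=3−1=2
SNF(R) diag = [3] → torsion [3]

Answer: M ≅ ℤ^2 ⊕ ℤ/3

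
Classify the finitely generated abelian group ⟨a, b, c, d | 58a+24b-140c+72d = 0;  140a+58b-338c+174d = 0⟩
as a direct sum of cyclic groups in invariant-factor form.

Answer: M ≅ ℤ^2 ⊕ ℤ/2 ⊕ ℤ/2

Derivation:
rank_ℚ(R)=2; free=4−2=2
SNF(R) diag = [2, 2] → torsion [2, 2]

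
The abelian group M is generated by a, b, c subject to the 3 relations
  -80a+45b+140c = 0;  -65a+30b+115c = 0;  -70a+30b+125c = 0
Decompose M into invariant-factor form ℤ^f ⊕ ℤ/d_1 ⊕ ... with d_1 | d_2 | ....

Answer: M ≅ ℤ/5 ⊕ ℤ/5 ⊕ ℤ/15

Derivation:
rank_ℚ(R)=3; free=3−3=0
SNF(R) diag = [5, 5, 15] → torsion [5, 5, 15]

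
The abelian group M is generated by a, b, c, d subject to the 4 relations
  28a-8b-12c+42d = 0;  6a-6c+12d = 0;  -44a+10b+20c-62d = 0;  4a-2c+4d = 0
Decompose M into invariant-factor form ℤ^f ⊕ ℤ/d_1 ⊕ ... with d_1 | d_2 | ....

rank_ℚ(R)=4; free=4−4=0
SNF(R) diag = [2, 2, 2, 6] → torsion [2, 2, 2, 6]

Answer: M ≅ ℤ/2 ⊕ ℤ/2 ⊕ ℤ/2 ⊕ ℤ/6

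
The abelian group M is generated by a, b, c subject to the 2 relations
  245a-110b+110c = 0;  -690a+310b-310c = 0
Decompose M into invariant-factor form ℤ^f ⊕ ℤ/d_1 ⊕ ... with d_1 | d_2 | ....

Answer: M ≅ ℤ^1 ⊕ ℤ/5 ⊕ ℤ/10

Derivation:
rank_ℚ(R)=2; free=3−2=1
SNF(R) diag = [5, 10] → torsion [5, 10]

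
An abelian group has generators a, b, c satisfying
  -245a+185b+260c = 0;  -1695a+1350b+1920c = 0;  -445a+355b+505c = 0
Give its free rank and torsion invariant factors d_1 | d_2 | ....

Answer: M ≅ ℤ/5 ⊕ ℤ/15 ⊕ ℤ/15

Derivation:
rank_ℚ(R)=3; free=3−3=0
SNF(R) diag = [5, 15, 15] → torsion [5, 15, 15]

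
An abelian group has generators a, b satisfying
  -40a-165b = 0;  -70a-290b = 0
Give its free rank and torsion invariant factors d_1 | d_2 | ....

rank_ℚ(R)=2; free=2−2=0
SNF(R) diag = [5, 10] → torsion [5, 10]

Answer: M ≅ ℤ/5 ⊕ ℤ/10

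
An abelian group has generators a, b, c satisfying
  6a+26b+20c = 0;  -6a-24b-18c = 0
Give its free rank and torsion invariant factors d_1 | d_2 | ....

rank_ℚ(R)=2; free=3−2=1
SNF(R) diag = [2, 6] → torsion [2, 6]

Answer: M ≅ ℤ^1 ⊕ ℤ/2 ⊕ ℤ/6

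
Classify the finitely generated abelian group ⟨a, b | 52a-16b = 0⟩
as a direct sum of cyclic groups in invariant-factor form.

Answer: M ≅ ℤ^1 ⊕ ℤ/4

Derivation:
rank_ℚ(R)=1; free=2−1=1
SNF(R) diag = [4] → torsion [4]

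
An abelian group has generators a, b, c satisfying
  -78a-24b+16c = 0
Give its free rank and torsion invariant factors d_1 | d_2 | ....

Answer: M ≅ ℤ^2 ⊕ ℤ/2

Derivation:
rank_ℚ(R)=1; free=3−1=2
SNF(R) diag = [2] → torsion [2]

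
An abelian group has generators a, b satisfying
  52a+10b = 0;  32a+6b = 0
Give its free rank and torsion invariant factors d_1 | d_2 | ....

rank_ℚ(R)=2; free=2−2=0
SNF(R) diag = [2, 4] → torsion [2, 4]

Answer: M ≅ ℤ/2 ⊕ ℤ/4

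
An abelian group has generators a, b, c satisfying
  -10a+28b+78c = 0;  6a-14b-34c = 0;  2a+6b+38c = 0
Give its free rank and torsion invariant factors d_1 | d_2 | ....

rank_ℚ(R)=3; free=3−3=0
SNF(R) diag = [2, 2, 4] → torsion [2, 2, 4]

Answer: M ≅ ℤ/2 ⊕ ℤ/2 ⊕ ℤ/4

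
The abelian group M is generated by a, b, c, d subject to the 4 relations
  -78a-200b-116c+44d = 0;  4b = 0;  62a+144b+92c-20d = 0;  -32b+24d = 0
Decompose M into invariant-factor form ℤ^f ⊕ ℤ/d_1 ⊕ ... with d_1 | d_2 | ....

Answer: M ≅ ℤ/2 ⊕ ℤ/4 ⊕ ℤ/8 ⊕ ℤ/24

Derivation:
rank_ℚ(R)=4; free=4−4=0
SNF(R) diag = [2, 4, 8, 24] → torsion [2, 4, 8, 24]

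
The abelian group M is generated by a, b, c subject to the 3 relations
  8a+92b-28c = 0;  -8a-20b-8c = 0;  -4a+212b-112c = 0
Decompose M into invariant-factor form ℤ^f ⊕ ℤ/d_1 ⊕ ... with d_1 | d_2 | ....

rank_ℚ(R)=3; free=3−3=0
SNF(R) diag = [4, 12, 36] → torsion [4, 12, 36]

Answer: M ≅ ℤ/4 ⊕ ℤ/12 ⊕ ℤ/36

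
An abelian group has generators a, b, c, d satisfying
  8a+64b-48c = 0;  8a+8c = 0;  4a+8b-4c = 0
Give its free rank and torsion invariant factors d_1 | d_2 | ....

Answer: M ≅ ℤ^1 ⊕ ℤ/4 ⊕ ℤ/8 ⊕ ℤ/16

Derivation:
rank_ℚ(R)=3; free=4−3=1
SNF(R) diag = [4, 8, 16] → torsion [4, 8, 16]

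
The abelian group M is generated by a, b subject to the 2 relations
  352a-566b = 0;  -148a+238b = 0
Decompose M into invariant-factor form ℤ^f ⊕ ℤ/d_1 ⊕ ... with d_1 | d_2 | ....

Answer: M ≅ ℤ/2 ⊕ ℤ/4

Derivation:
rank_ℚ(R)=2; free=2−2=0
SNF(R) diag = [2, 4] → torsion [2, 4]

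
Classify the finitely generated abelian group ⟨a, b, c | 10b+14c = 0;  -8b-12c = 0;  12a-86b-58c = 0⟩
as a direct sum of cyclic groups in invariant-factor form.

rank_ℚ(R)=3; free=3−3=0
SNF(R) diag = [2, 4, 12] → torsion [2, 4, 12]

Answer: M ≅ ℤ/2 ⊕ ℤ/4 ⊕ ℤ/12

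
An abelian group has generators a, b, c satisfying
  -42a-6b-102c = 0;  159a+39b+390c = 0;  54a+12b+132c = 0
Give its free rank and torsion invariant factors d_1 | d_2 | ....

rank_ℚ(R)=3; free=3−3=0
SNF(R) diag = [3, 6, 6] → torsion [3, 6, 6]

Answer: M ≅ ℤ/3 ⊕ ℤ/6 ⊕ ℤ/6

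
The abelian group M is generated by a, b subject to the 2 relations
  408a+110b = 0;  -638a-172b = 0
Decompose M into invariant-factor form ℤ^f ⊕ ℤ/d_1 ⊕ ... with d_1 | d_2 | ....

Answer: M ≅ ℤ/2 ⊕ ℤ/2

Derivation:
rank_ℚ(R)=2; free=2−2=0
SNF(R) diag = [2, 2] → torsion [2, 2]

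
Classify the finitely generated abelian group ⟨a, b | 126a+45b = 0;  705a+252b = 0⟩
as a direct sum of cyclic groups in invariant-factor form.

Answer: M ≅ ℤ/3 ⊕ ℤ/9

Derivation:
rank_ℚ(R)=2; free=2−2=0
SNF(R) diag = [3, 9] → torsion [3, 9]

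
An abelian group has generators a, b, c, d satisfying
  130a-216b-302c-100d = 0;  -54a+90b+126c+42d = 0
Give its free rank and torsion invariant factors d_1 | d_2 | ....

Answer: M ≅ ℤ^2 ⊕ ℤ/2 ⊕ ℤ/6

Derivation:
rank_ℚ(R)=2; free=4−2=2
SNF(R) diag = [2, 6] → torsion [2, 6]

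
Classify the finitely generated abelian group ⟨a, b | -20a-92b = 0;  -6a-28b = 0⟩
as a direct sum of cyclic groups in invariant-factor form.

rank_ℚ(R)=2; free=2−2=0
SNF(R) diag = [2, 4] → torsion [2, 4]

Answer: M ≅ ℤ/2 ⊕ ℤ/4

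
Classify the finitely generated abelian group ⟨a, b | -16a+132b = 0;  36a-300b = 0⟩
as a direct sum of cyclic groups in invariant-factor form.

Answer: M ≅ ℤ/4 ⊕ ℤ/12

Derivation:
rank_ℚ(R)=2; free=2−2=0
SNF(R) diag = [4, 12] → torsion [4, 12]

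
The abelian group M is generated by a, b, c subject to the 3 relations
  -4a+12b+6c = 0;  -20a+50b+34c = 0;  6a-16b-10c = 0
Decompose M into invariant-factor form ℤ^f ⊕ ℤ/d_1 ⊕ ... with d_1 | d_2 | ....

Answer: M ≅ ℤ/2 ⊕ ℤ/2 ⊕ ℤ/2

Derivation:
rank_ℚ(R)=3; free=3−3=0
SNF(R) diag = [2, 2, 2] → torsion [2, 2, 2]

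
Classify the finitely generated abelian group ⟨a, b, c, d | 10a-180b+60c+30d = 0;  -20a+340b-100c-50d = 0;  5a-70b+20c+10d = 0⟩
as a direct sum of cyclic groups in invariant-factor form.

Answer: M ≅ ℤ^1 ⊕ ℤ/5 ⊕ ℤ/10 ⊕ ℤ/20

Derivation:
rank_ℚ(R)=3; free=4−3=1
SNF(R) diag = [5, 10, 20] → torsion [5, 10, 20]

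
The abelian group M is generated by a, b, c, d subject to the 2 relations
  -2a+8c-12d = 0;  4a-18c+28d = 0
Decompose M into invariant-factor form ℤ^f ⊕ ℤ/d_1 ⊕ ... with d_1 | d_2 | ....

Answer: M ≅ ℤ^2 ⊕ ℤ/2 ⊕ ℤ/2

Derivation:
rank_ℚ(R)=2; free=4−2=2
SNF(R) diag = [2, 2] → torsion [2, 2]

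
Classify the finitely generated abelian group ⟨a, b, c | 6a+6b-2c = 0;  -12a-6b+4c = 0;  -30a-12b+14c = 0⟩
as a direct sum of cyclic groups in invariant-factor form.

Answer: M ≅ ℤ/2 ⊕ ℤ/6 ⊕ ℤ/12

Derivation:
rank_ℚ(R)=3; free=3−3=0
SNF(R) diag = [2, 6, 12] → torsion [2, 6, 12]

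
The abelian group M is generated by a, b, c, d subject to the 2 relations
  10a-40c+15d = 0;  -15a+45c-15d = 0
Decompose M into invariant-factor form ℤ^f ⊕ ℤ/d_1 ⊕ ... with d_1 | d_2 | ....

rank_ℚ(R)=2; free=4−2=2
SNF(R) diag = [5, 15] → torsion [5, 15]

Answer: M ≅ ℤ^2 ⊕ ℤ/5 ⊕ ℤ/15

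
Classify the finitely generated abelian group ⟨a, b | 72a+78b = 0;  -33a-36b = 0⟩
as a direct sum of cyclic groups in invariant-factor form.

rank_ℚ(R)=2; free=2−2=0
SNF(R) diag = [3, 6] → torsion [3, 6]

Answer: M ≅ ℤ/3 ⊕ ℤ/6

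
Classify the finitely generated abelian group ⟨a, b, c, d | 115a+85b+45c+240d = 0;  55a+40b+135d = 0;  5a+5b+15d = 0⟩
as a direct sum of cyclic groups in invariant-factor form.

Answer: M ≅ ℤ^1 ⊕ ℤ/5 ⊕ ℤ/15 ⊕ ℤ/45

Derivation:
rank_ℚ(R)=3; free=4−3=1
SNF(R) diag = [5, 15, 45] → torsion [5, 15, 45]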